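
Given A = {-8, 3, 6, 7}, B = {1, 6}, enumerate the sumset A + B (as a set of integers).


A + B = {a + b : a ∈ A, b ∈ B}.
Enumerate all |A|·|B| = 4·2 = 8 pairs (a, b) and collect distinct sums.
a = -8: -8+1=-7, -8+6=-2
a = 3: 3+1=4, 3+6=9
a = 6: 6+1=7, 6+6=12
a = 7: 7+1=8, 7+6=13
Collecting distinct sums: A + B = {-7, -2, 4, 7, 8, 9, 12, 13}
|A + B| = 8

A + B = {-7, -2, 4, 7, 8, 9, 12, 13}


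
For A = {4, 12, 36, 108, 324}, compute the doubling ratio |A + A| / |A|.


|A| = 5.
Compute A + A by enumerating all 25 pairs.
A + A = {8, 16, 24, 40, 48, 72, 112, 120, 144, 216, 328, 336, 360, 432, 648}, so |A + A| = 15.
K = |A + A| / |A| = 15/5 = 3/1 ≈ 3.0000.
Reference: AP of size 5 gives K = 9/5 ≈ 1.8000; a fully generic set of size 5 gives K ≈ 3.0000.

|A| = 5, |A + A| = 15, K = 15/5 = 3/1.


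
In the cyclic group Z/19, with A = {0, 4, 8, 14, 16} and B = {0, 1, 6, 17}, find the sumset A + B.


Work in Z/19Z: reduce every sum a + b modulo 19.
Enumerate all 20 pairs:
a = 0: 0+0=0, 0+1=1, 0+6=6, 0+17=17
a = 4: 4+0=4, 4+1=5, 4+6=10, 4+17=2
a = 8: 8+0=8, 8+1=9, 8+6=14, 8+17=6
a = 14: 14+0=14, 14+1=15, 14+6=1, 14+17=12
a = 16: 16+0=16, 16+1=17, 16+6=3, 16+17=14
Distinct residues collected: {0, 1, 2, 3, 4, 5, 6, 8, 9, 10, 12, 14, 15, 16, 17}
|A + B| = 15 (out of 19 total residues).

A + B = {0, 1, 2, 3, 4, 5, 6, 8, 9, 10, 12, 14, 15, 16, 17}


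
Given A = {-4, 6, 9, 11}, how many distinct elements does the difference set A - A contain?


A - A = {a - a' : a, a' ∈ A}; |A| = 4.
Bounds: 2|A|-1 ≤ |A - A| ≤ |A|² - |A| + 1, i.e. 7 ≤ |A - A| ≤ 13.
Note: 0 ∈ A - A always (from a - a). The set is symmetric: if d ∈ A - A then -d ∈ A - A.
Enumerate nonzero differences d = a - a' with a > a' (then include -d):
Positive differences: {2, 3, 5, 10, 13, 15}
Full difference set: {0} ∪ (positive diffs) ∪ (negative diffs).
|A - A| = 1 + 2·6 = 13 (matches direct enumeration: 13).

|A - A| = 13


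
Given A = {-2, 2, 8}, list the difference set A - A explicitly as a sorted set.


A - A = {a - a' : a, a' ∈ A}.
Compute a - a' for each ordered pair (a, a'):
a = -2: -2--2=0, -2-2=-4, -2-8=-10
a = 2: 2--2=4, 2-2=0, 2-8=-6
a = 8: 8--2=10, 8-2=6, 8-8=0
Collecting distinct values (and noting 0 appears from a-a):
A - A = {-10, -6, -4, 0, 4, 6, 10}
|A - A| = 7

A - A = {-10, -6, -4, 0, 4, 6, 10}


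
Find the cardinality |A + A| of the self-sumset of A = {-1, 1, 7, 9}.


A + A = {a + a' : a, a' ∈ A}; |A| = 4.
General bounds: 2|A| - 1 ≤ |A + A| ≤ |A|(|A|+1)/2, i.e. 7 ≤ |A + A| ≤ 10.
Lower bound 2|A|-1 is attained iff A is an arithmetic progression.
Enumerate sums a + a' for a ≤ a' (symmetric, so this suffices):
a = -1: -1+-1=-2, -1+1=0, -1+7=6, -1+9=8
a = 1: 1+1=2, 1+7=8, 1+9=10
a = 7: 7+7=14, 7+9=16
a = 9: 9+9=18
Distinct sums: {-2, 0, 2, 6, 8, 10, 14, 16, 18}
|A + A| = 9

|A + A| = 9


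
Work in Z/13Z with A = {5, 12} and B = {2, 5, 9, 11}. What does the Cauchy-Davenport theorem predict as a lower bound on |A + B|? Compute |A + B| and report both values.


Cauchy-Davenport: |A + B| ≥ min(p, |A| + |B| - 1) for A, B nonempty in Z/pZ.
|A| = 2, |B| = 4, p = 13.
CD lower bound = min(13, 2 + 4 - 1) = min(13, 5) = 5.
Compute A + B mod 13 directly:
a = 5: 5+2=7, 5+5=10, 5+9=1, 5+11=3
a = 12: 12+2=1, 12+5=4, 12+9=8, 12+11=10
A + B = {1, 3, 4, 7, 8, 10}, so |A + B| = 6.
Verify: 6 ≥ 5? Yes ✓.

CD lower bound = 5, actual |A + B| = 6.


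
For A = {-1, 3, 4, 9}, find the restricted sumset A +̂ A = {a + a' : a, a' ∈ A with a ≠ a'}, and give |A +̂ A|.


Restricted sumset: A +̂ A = {a + a' : a ∈ A, a' ∈ A, a ≠ a'}.
Equivalently, take A + A and drop any sum 2a that is achievable ONLY as a + a for a ∈ A (i.e. sums representable only with equal summands).
Enumerate pairs (a, a') with a < a' (symmetric, so each unordered pair gives one sum; this covers all a ≠ a'):
  -1 + 3 = 2
  -1 + 4 = 3
  -1 + 9 = 8
  3 + 4 = 7
  3 + 9 = 12
  4 + 9 = 13
Collected distinct sums: {2, 3, 7, 8, 12, 13}
|A +̂ A| = 6
(Reference bound: |A +̂ A| ≥ 2|A| - 3 for |A| ≥ 2, with |A| = 4 giving ≥ 5.)

|A +̂ A| = 6


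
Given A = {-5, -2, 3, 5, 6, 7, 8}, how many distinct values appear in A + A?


A + A = {a + a' : a, a' ∈ A}; |A| = 7.
General bounds: 2|A| - 1 ≤ |A + A| ≤ |A|(|A|+1)/2, i.e. 13 ≤ |A + A| ≤ 28.
Lower bound 2|A|-1 is attained iff A is an arithmetic progression.
Enumerate sums a + a' for a ≤ a' (symmetric, so this suffices):
a = -5: -5+-5=-10, -5+-2=-7, -5+3=-2, -5+5=0, -5+6=1, -5+7=2, -5+8=3
a = -2: -2+-2=-4, -2+3=1, -2+5=3, -2+6=4, -2+7=5, -2+8=6
a = 3: 3+3=6, 3+5=8, 3+6=9, 3+7=10, 3+8=11
a = 5: 5+5=10, 5+6=11, 5+7=12, 5+8=13
a = 6: 6+6=12, 6+7=13, 6+8=14
a = 7: 7+7=14, 7+8=15
a = 8: 8+8=16
Distinct sums: {-10, -7, -4, -2, 0, 1, 2, 3, 4, 5, 6, 8, 9, 10, 11, 12, 13, 14, 15, 16}
|A + A| = 20

|A + A| = 20


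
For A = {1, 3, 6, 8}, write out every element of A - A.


A - A = {a - a' : a, a' ∈ A}.
Compute a - a' for each ordered pair (a, a'):
a = 1: 1-1=0, 1-3=-2, 1-6=-5, 1-8=-7
a = 3: 3-1=2, 3-3=0, 3-6=-3, 3-8=-5
a = 6: 6-1=5, 6-3=3, 6-6=0, 6-8=-2
a = 8: 8-1=7, 8-3=5, 8-6=2, 8-8=0
Collecting distinct values (and noting 0 appears from a-a):
A - A = {-7, -5, -3, -2, 0, 2, 3, 5, 7}
|A - A| = 9

A - A = {-7, -5, -3, -2, 0, 2, 3, 5, 7}


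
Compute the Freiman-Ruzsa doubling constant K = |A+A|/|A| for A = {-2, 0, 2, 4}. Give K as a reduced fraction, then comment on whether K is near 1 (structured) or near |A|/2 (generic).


|A| = 4.
Compute A + A by enumerating all 16 pairs.
A + A = {-4, -2, 0, 2, 4, 6, 8}, so |A + A| = 7.
K = |A + A| / |A| = 7/4 (already in lowest terms) ≈ 1.7500.
Reference: AP of size 4 gives K = 7/4 ≈ 1.7500; a fully generic set of size 4 gives K ≈ 2.5000.

|A| = 4, |A + A| = 7, K = 7/4.


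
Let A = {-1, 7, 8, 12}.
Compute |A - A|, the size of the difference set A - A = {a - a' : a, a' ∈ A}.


A - A = {a - a' : a, a' ∈ A}; |A| = 4.
Bounds: 2|A|-1 ≤ |A - A| ≤ |A|² - |A| + 1, i.e. 7 ≤ |A - A| ≤ 13.
Note: 0 ∈ A - A always (from a - a). The set is symmetric: if d ∈ A - A then -d ∈ A - A.
Enumerate nonzero differences d = a - a' with a > a' (then include -d):
Positive differences: {1, 4, 5, 8, 9, 13}
Full difference set: {0} ∪ (positive diffs) ∪ (negative diffs).
|A - A| = 1 + 2·6 = 13 (matches direct enumeration: 13).

|A - A| = 13


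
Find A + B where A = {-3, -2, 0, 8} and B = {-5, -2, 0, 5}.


A + B = {a + b : a ∈ A, b ∈ B}.
Enumerate all |A|·|B| = 4·4 = 16 pairs (a, b) and collect distinct sums.
a = -3: -3+-5=-8, -3+-2=-5, -3+0=-3, -3+5=2
a = -2: -2+-5=-7, -2+-2=-4, -2+0=-2, -2+5=3
a = 0: 0+-5=-5, 0+-2=-2, 0+0=0, 0+5=5
a = 8: 8+-5=3, 8+-2=6, 8+0=8, 8+5=13
Collecting distinct sums: A + B = {-8, -7, -5, -4, -3, -2, 0, 2, 3, 5, 6, 8, 13}
|A + B| = 13

A + B = {-8, -7, -5, -4, -3, -2, 0, 2, 3, 5, 6, 8, 13}


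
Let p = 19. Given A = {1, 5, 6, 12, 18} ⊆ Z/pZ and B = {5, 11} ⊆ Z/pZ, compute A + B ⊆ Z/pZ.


Work in Z/19Z: reduce every sum a + b modulo 19.
Enumerate all 10 pairs:
a = 1: 1+5=6, 1+11=12
a = 5: 5+5=10, 5+11=16
a = 6: 6+5=11, 6+11=17
a = 12: 12+5=17, 12+11=4
a = 18: 18+5=4, 18+11=10
Distinct residues collected: {4, 6, 10, 11, 12, 16, 17}
|A + B| = 7 (out of 19 total residues).

A + B = {4, 6, 10, 11, 12, 16, 17}


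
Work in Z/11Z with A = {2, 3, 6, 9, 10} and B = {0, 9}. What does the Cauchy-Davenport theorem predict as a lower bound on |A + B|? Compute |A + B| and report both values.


Cauchy-Davenport: |A + B| ≥ min(p, |A| + |B| - 1) for A, B nonempty in Z/pZ.
|A| = 5, |B| = 2, p = 11.
CD lower bound = min(11, 5 + 2 - 1) = min(11, 6) = 6.
Compute A + B mod 11 directly:
a = 2: 2+0=2, 2+9=0
a = 3: 3+0=3, 3+9=1
a = 6: 6+0=6, 6+9=4
a = 9: 9+0=9, 9+9=7
a = 10: 10+0=10, 10+9=8
A + B = {0, 1, 2, 3, 4, 6, 7, 8, 9, 10}, so |A + B| = 10.
Verify: 10 ≥ 6? Yes ✓.

CD lower bound = 6, actual |A + B| = 10.


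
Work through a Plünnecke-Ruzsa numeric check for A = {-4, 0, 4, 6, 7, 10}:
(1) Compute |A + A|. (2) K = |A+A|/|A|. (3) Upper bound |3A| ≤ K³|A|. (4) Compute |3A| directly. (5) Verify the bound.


|A| = 6.
Step 1: Compute A + A by enumerating all 36 pairs.
A + A = {-8, -4, 0, 2, 3, 4, 6, 7, 8, 10, 11, 12, 13, 14, 16, 17, 20}, so |A + A| = 17.
Step 2: Doubling constant K = |A + A|/|A| = 17/6 = 17/6 ≈ 2.8333.
Step 3: Plünnecke-Ruzsa gives |3A| ≤ K³·|A| = (2.8333)³ · 6 ≈ 136.4722.
Step 4: Compute 3A = A + A + A directly by enumerating all triples (a,b,c) ∈ A³; |3A| = 31.
Step 5: Check 31 ≤ 136.4722? Yes ✓.

K = 17/6, Plünnecke-Ruzsa bound K³|A| ≈ 136.4722, |3A| = 31, inequality holds.


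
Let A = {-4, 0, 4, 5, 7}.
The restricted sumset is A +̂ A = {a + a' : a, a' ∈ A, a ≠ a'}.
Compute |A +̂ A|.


Restricted sumset: A +̂ A = {a + a' : a ∈ A, a' ∈ A, a ≠ a'}.
Equivalently, take A + A and drop any sum 2a that is achievable ONLY as a + a for a ∈ A (i.e. sums representable only with equal summands).
Enumerate pairs (a, a') with a < a' (symmetric, so each unordered pair gives one sum; this covers all a ≠ a'):
  -4 + 0 = -4
  -4 + 4 = 0
  -4 + 5 = 1
  -4 + 7 = 3
  0 + 4 = 4
  0 + 5 = 5
  0 + 7 = 7
  4 + 5 = 9
  4 + 7 = 11
  5 + 7 = 12
Collected distinct sums: {-4, 0, 1, 3, 4, 5, 7, 9, 11, 12}
|A +̂ A| = 10
(Reference bound: |A +̂ A| ≥ 2|A| - 3 for |A| ≥ 2, with |A| = 5 giving ≥ 7.)

|A +̂ A| = 10


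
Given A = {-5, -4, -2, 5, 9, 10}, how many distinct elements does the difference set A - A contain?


A - A = {a - a' : a, a' ∈ A}; |A| = 6.
Bounds: 2|A|-1 ≤ |A - A| ≤ |A|² - |A| + 1, i.e. 11 ≤ |A - A| ≤ 31.
Note: 0 ∈ A - A always (from a - a). The set is symmetric: if d ∈ A - A then -d ∈ A - A.
Enumerate nonzero differences d = a - a' with a > a' (then include -d):
Positive differences: {1, 2, 3, 4, 5, 7, 9, 10, 11, 12, 13, 14, 15}
Full difference set: {0} ∪ (positive diffs) ∪ (negative diffs).
|A - A| = 1 + 2·13 = 27 (matches direct enumeration: 27).

|A - A| = 27


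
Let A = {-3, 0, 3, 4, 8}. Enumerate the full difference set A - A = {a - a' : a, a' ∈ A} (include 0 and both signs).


A - A = {a - a' : a, a' ∈ A}.
Compute a - a' for each ordered pair (a, a'):
a = -3: -3--3=0, -3-0=-3, -3-3=-6, -3-4=-7, -3-8=-11
a = 0: 0--3=3, 0-0=0, 0-3=-3, 0-4=-4, 0-8=-8
a = 3: 3--3=6, 3-0=3, 3-3=0, 3-4=-1, 3-8=-5
a = 4: 4--3=7, 4-0=4, 4-3=1, 4-4=0, 4-8=-4
a = 8: 8--3=11, 8-0=8, 8-3=5, 8-4=4, 8-8=0
Collecting distinct values (and noting 0 appears from a-a):
A - A = {-11, -8, -7, -6, -5, -4, -3, -1, 0, 1, 3, 4, 5, 6, 7, 8, 11}
|A - A| = 17

A - A = {-11, -8, -7, -6, -5, -4, -3, -1, 0, 1, 3, 4, 5, 6, 7, 8, 11}


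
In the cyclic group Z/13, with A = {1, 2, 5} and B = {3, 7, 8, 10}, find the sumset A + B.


Work in Z/13Z: reduce every sum a + b modulo 13.
Enumerate all 12 pairs:
a = 1: 1+3=4, 1+7=8, 1+8=9, 1+10=11
a = 2: 2+3=5, 2+7=9, 2+8=10, 2+10=12
a = 5: 5+3=8, 5+7=12, 5+8=0, 5+10=2
Distinct residues collected: {0, 2, 4, 5, 8, 9, 10, 11, 12}
|A + B| = 9 (out of 13 total residues).

A + B = {0, 2, 4, 5, 8, 9, 10, 11, 12}


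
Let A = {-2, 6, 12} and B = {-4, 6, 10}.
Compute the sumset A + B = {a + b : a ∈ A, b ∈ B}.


A + B = {a + b : a ∈ A, b ∈ B}.
Enumerate all |A|·|B| = 3·3 = 9 pairs (a, b) and collect distinct sums.
a = -2: -2+-4=-6, -2+6=4, -2+10=8
a = 6: 6+-4=2, 6+6=12, 6+10=16
a = 12: 12+-4=8, 12+6=18, 12+10=22
Collecting distinct sums: A + B = {-6, 2, 4, 8, 12, 16, 18, 22}
|A + B| = 8

A + B = {-6, 2, 4, 8, 12, 16, 18, 22}


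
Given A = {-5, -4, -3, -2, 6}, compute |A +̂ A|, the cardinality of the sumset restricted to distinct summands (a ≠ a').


Restricted sumset: A +̂ A = {a + a' : a ∈ A, a' ∈ A, a ≠ a'}.
Equivalently, take A + A and drop any sum 2a that is achievable ONLY as a + a for a ∈ A (i.e. sums representable only with equal summands).
Enumerate pairs (a, a') with a < a' (symmetric, so each unordered pair gives one sum; this covers all a ≠ a'):
  -5 + -4 = -9
  -5 + -3 = -8
  -5 + -2 = -7
  -5 + 6 = 1
  -4 + -3 = -7
  -4 + -2 = -6
  -4 + 6 = 2
  -3 + -2 = -5
  -3 + 6 = 3
  -2 + 6 = 4
Collected distinct sums: {-9, -8, -7, -6, -5, 1, 2, 3, 4}
|A +̂ A| = 9
(Reference bound: |A +̂ A| ≥ 2|A| - 3 for |A| ≥ 2, with |A| = 5 giving ≥ 7.)

|A +̂ A| = 9


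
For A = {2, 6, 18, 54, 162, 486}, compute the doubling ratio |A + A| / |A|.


|A| = 6.
Compute A + A by enumerating all 36 pairs.
A + A = {4, 8, 12, 20, 24, 36, 56, 60, 72, 108, 164, 168, 180, 216, 324, 488, 492, 504, 540, 648, 972}, so |A + A| = 21.
K = |A + A| / |A| = 21/6 = 7/2 ≈ 3.5000.
Reference: AP of size 6 gives K = 11/6 ≈ 1.8333; a fully generic set of size 6 gives K ≈ 3.5000.

|A| = 6, |A + A| = 21, K = 21/6 = 7/2.


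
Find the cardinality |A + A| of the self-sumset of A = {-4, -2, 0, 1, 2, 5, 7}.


A + A = {a + a' : a, a' ∈ A}; |A| = 7.
General bounds: 2|A| - 1 ≤ |A + A| ≤ |A|(|A|+1)/2, i.e. 13 ≤ |A + A| ≤ 28.
Lower bound 2|A|-1 is attained iff A is an arithmetic progression.
Enumerate sums a + a' for a ≤ a' (symmetric, so this suffices):
a = -4: -4+-4=-8, -4+-2=-6, -4+0=-4, -4+1=-3, -4+2=-2, -4+5=1, -4+7=3
a = -2: -2+-2=-4, -2+0=-2, -2+1=-1, -2+2=0, -2+5=3, -2+7=5
a = 0: 0+0=0, 0+1=1, 0+2=2, 0+5=5, 0+7=7
a = 1: 1+1=2, 1+2=3, 1+5=6, 1+7=8
a = 2: 2+2=4, 2+5=7, 2+7=9
a = 5: 5+5=10, 5+7=12
a = 7: 7+7=14
Distinct sums: {-8, -6, -4, -3, -2, -1, 0, 1, 2, 3, 4, 5, 6, 7, 8, 9, 10, 12, 14}
|A + A| = 19

|A + A| = 19


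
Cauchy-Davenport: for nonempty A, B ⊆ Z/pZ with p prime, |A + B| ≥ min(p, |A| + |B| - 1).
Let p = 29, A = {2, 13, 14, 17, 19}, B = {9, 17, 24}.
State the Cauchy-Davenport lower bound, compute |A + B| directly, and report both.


Cauchy-Davenport: |A + B| ≥ min(p, |A| + |B| - 1) for A, B nonempty in Z/pZ.
|A| = 5, |B| = 3, p = 29.
CD lower bound = min(29, 5 + 3 - 1) = min(29, 7) = 7.
Compute A + B mod 29 directly:
a = 2: 2+9=11, 2+17=19, 2+24=26
a = 13: 13+9=22, 13+17=1, 13+24=8
a = 14: 14+9=23, 14+17=2, 14+24=9
a = 17: 17+9=26, 17+17=5, 17+24=12
a = 19: 19+9=28, 19+17=7, 19+24=14
A + B = {1, 2, 5, 7, 8, 9, 11, 12, 14, 19, 22, 23, 26, 28}, so |A + B| = 14.
Verify: 14 ≥ 7? Yes ✓.

CD lower bound = 7, actual |A + B| = 14.


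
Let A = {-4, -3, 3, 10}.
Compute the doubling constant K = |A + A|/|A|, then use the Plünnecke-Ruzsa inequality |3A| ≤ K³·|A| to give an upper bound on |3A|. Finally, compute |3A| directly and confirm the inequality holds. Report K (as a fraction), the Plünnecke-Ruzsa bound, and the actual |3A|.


|A| = 4.
Step 1: Compute A + A by enumerating all 16 pairs.
A + A = {-8, -7, -6, -1, 0, 6, 7, 13, 20}, so |A + A| = 9.
Step 2: Doubling constant K = |A + A|/|A| = 9/4 = 9/4 ≈ 2.2500.
Step 3: Plünnecke-Ruzsa gives |3A| ≤ K³·|A| = (2.2500)³ · 4 ≈ 45.5625.
Step 4: Compute 3A = A + A + A directly by enumerating all triples (a,b,c) ∈ A³; |3A| = 16.
Step 5: Check 16 ≤ 45.5625? Yes ✓.

K = 9/4, Plünnecke-Ruzsa bound K³|A| ≈ 45.5625, |3A| = 16, inequality holds.


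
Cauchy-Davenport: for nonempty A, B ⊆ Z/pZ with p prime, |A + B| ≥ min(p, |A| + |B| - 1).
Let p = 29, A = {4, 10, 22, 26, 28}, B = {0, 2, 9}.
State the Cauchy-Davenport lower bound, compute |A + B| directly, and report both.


Cauchy-Davenport: |A + B| ≥ min(p, |A| + |B| - 1) for A, B nonempty in Z/pZ.
|A| = 5, |B| = 3, p = 29.
CD lower bound = min(29, 5 + 3 - 1) = min(29, 7) = 7.
Compute A + B mod 29 directly:
a = 4: 4+0=4, 4+2=6, 4+9=13
a = 10: 10+0=10, 10+2=12, 10+9=19
a = 22: 22+0=22, 22+2=24, 22+9=2
a = 26: 26+0=26, 26+2=28, 26+9=6
a = 28: 28+0=28, 28+2=1, 28+9=8
A + B = {1, 2, 4, 6, 8, 10, 12, 13, 19, 22, 24, 26, 28}, so |A + B| = 13.
Verify: 13 ≥ 7? Yes ✓.

CD lower bound = 7, actual |A + B| = 13.


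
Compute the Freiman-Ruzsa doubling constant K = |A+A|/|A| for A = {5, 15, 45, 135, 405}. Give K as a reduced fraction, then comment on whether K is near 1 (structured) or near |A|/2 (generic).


|A| = 5.
Compute A + A by enumerating all 25 pairs.
A + A = {10, 20, 30, 50, 60, 90, 140, 150, 180, 270, 410, 420, 450, 540, 810}, so |A + A| = 15.
K = |A + A| / |A| = 15/5 = 3/1 ≈ 3.0000.
Reference: AP of size 5 gives K = 9/5 ≈ 1.8000; a fully generic set of size 5 gives K ≈ 3.0000.

|A| = 5, |A + A| = 15, K = 15/5 = 3/1.


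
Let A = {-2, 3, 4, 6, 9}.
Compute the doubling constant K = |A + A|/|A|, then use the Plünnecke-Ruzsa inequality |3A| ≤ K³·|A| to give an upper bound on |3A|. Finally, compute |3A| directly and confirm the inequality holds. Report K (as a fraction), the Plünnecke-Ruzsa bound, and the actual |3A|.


|A| = 5.
Step 1: Compute A + A by enumerating all 25 pairs.
A + A = {-4, 1, 2, 4, 6, 7, 8, 9, 10, 12, 13, 15, 18}, so |A + A| = 13.
Step 2: Doubling constant K = |A + A|/|A| = 13/5 = 13/5 ≈ 2.6000.
Step 3: Plünnecke-Ruzsa gives |3A| ≤ K³·|A| = (2.6000)³ · 5 ≈ 87.8800.
Step 4: Compute 3A = A + A + A directly by enumerating all triples (a,b,c) ∈ A³; |3A| = 24.
Step 5: Check 24 ≤ 87.8800? Yes ✓.

K = 13/5, Plünnecke-Ruzsa bound K³|A| ≈ 87.8800, |3A| = 24, inequality holds.


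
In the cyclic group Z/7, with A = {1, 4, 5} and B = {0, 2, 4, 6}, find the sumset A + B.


Work in Z/7Z: reduce every sum a + b modulo 7.
Enumerate all 12 pairs:
a = 1: 1+0=1, 1+2=3, 1+4=5, 1+6=0
a = 4: 4+0=4, 4+2=6, 4+4=1, 4+6=3
a = 5: 5+0=5, 5+2=0, 5+4=2, 5+6=4
Distinct residues collected: {0, 1, 2, 3, 4, 5, 6}
|A + B| = 7 (out of 7 total residues).

A + B = {0, 1, 2, 3, 4, 5, 6}


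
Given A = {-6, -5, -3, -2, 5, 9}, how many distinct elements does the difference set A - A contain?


A - A = {a - a' : a, a' ∈ A}; |A| = 6.
Bounds: 2|A|-1 ≤ |A - A| ≤ |A|² - |A| + 1, i.e. 11 ≤ |A - A| ≤ 31.
Note: 0 ∈ A - A always (from a - a). The set is symmetric: if d ∈ A - A then -d ∈ A - A.
Enumerate nonzero differences d = a - a' with a > a' (then include -d):
Positive differences: {1, 2, 3, 4, 7, 8, 10, 11, 12, 14, 15}
Full difference set: {0} ∪ (positive diffs) ∪ (negative diffs).
|A - A| = 1 + 2·11 = 23 (matches direct enumeration: 23).

|A - A| = 23


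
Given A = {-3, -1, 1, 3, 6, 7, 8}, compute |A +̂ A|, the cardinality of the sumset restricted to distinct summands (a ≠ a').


Restricted sumset: A +̂ A = {a + a' : a ∈ A, a' ∈ A, a ≠ a'}.
Equivalently, take A + A and drop any sum 2a that is achievable ONLY as a + a for a ∈ A (i.e. sums representable only with equal summands).
Enumerate pairs (a, a') with a < a' (symmetric, so each unordered pair gives one sum; this covers all a ≠ a'):
  -3 + -1 = -4
  -3 + 1 = -2
  -3 + 3 = 0
  -3 + 6 = 3
  -3 + 7 = 4
  -3 + 8 = 5
  -1 + 1 = 0
  -1 + 3 = 2
  -1 + 6 = 5
  -1 + 7 = 6
  -1 + 8 = 7
  1 + 3 = 4
  1 + 6 = 7
  1 + 7 = 8
  1 + 8 = 9
  3 + 6 = 9
  3 + 7 = 10
  3 + 8 = 11
  6 + 7 = 13
  6 + 8 = 14
  7 + 8 = 15
Collected distinct sums: {-4, -2, 0, 2, 3, 4, 5, 6, 7, 8, 9, 10, 11, 13, 14, 15}
|A +̂ A| = 16
(Reference bound: |A +̂ A| ≥ 2|A| - 3 for |A| ≥ 2, with |A| = 7 giving ≥ 11.)

|A +̂ A| = 16


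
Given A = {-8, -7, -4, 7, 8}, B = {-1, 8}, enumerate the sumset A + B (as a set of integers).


A + B = {a + b : a ∈ A, b ∈ B}.
Enumerate all |A|·|B| = 5·2 = 10 pairs (a, b) and collect distinct sums.
a = -8: -8+-1=-9, -8+8=0
a = -7: -7+-1=-8, -7+8=1
a = -4: -4+-1=-5, -4+8=4
a = 7: 7+-1=6, 7+8=15
a = 8: 8+-1=7, 8+8=16
Collecting distinct sums: A + B = {-9, -8, -5, 0, 1, 4, 6, 7, 15, 16}
|A + B| = 10

A + B = {-9, -8, -5, 0, 1, 4, 6, 7, 15, 16}


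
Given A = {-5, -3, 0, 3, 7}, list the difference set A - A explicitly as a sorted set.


A - A = {a - a' : a, a' ∈ A}.
Compute a - a' for each ordered pair (a, a'):
a = -5: -5--5=0, -5--3=-2, -5-0=-5, -5-3=-8, -5-7=-12
a = -3: -3--5=2, -3--3=0, -3-0=-3, -3-3=-6, -3-7=-10
a = 0: 0--5=5, 0--3=3, 0-0=0, 0-3=-3, 0-7=-7
a = 3: 3--5=8, 3--3=6, 3-0=3, 3-3=0, 3-7=-4
a = 7: 7--5=12, 7--3=10, 7-0=7, 7-3=4, 7-7=0
Collecting distinct values (and noting 0 appears from a-a):
A - A = {-12, -10, -8, -7, -6, -5, -4, -3, -2, 0, 2, 3, 4, 5, 6, 7, 8, 10, 12}
|A - A| = 19

A - A = {-12, -10, -8, -7, -6, -5, -4, -3, -2, 0, 2, 3, 4, 5, 6, 7, 8, 10, 12}


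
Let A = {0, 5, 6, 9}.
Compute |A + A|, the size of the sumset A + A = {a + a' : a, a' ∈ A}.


A + A = {a + a' : a, a' ∈ A}; |A| = 4.
General bounds: 2|A| - 1 ≤ |A + A| ≤ |A|(|A|+1)/2, i.e. 7 ≤ |A + A| ≤ 10.
Lower bound 2|A|-1 is attained iff A is an arithmetic progression.
Enumerate sums a + a' for a ≤ a' (symmetric, so this suffices):
a = 0: 0+0=0, 0+5=5, 0+6=6, 0+9=9
a = 5: 5+5=10, 5+6=11, 5+9=14
a = 6: 6+6=12, 6+9=15
a = 9: 9+9=18
Distinct sums: {0, 5, 6, 9, 10, 11, 12, 14, 15, 18}
|A + A| = 10

|A + A| = 10


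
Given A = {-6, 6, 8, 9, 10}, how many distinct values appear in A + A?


A + A = {a + a' : a, a' ∈ A}; |A| = 5.
General bounds: 2|A| - 1 ≤ |A + A| ≤ |A|(|A|+1)/2, i.e. 9 ≤ |A + A| ≤ 15.
Lower bound 2|A|-1 is attained iff A is an arithmetic progression.
Enumerate sums a + a' for a ≤ a' (symmetric, so this suffices):
a = -6: -6+-6=-12, -6+6=0, -6+8=2, -6+9=3, -6+10=4
a = 6: 6+6=12, 6+8=14, 6+9=15, 6+10=16
a = 8: 8+8=16, 8+9=17, 8+10=18
a = 9: 9+9=18, 9+10=19
a = 10: 10+10=20
Distinct sums: {-12, 0, 2, 3, 4, 12, 14, 15, 16, 17, 18, 19, 20}
|A + A| = 13

|A + A| = 13


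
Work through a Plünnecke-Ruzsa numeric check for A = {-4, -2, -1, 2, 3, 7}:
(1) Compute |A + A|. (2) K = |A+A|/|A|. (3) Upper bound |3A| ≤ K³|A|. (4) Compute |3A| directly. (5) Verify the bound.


|A| = 6.
Step 1: Compute A + A by enumerating all 36 pairs.
A + A = {-8, -6, -5, -4, -3, -2, -1, 0, 1, 2, 3, 4, 5, 6, 9, 10, 14}, so |A + A| = 17.
Step 2: Doubling constant K = |A + A|/|A| = 17/6 = 17/6 ≈ 2.8333.
Step 3: Plünnecke-Ruzsa gives |3A| ≤ K³·|A| = (2.8333)³ · 6 ≈ 136.4722.
Step 4: Compute 3A = A + A + A directly by enumerating all triples (a,b,c) ∈ A³; |3A| = 28.
Step 5: Check 28 ≤ 136.4722? Yes ✓.

K = 17/6, Plünnecke-Ruzsa bound K³|A| ≈ 136.4722, |3A| = 28, inequality holds.


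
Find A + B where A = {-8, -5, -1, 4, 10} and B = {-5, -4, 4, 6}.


A + B = {a + b : a ∈ A, b ∈ B}.
Enumerate all |A|·|B| = 5·4 = 20 pairs (a, b) and collect distinct sums.
a = -8: -8+-5=-13, -8+-4=-12, -8+4=-4, -8+6=-2
a = -5: -5+-5=-10, -5+-4=-9, -5+4=-1, -5+6=1
a = -1: -1+-5=-6, -1+-4=-5, -1+4=3, -1+6=5
a = 4: 4+-5=-1, 4+-4=0, 4+4=8, 4+6=10
a = 10: 10+-5=5, 10+-4=6, 10+4=14, 10+6=16
Collecting distinct sums: A + B = {-13, -12, -10, -9, -6, -5, -4, -2, -1, 0, 1, 3, 5, 6, 8, 10, 14, 16}
|A + B| = 18

A + B = {-13, -12, -10, -9, -6, -5, -4, -2, -1, 0, 1, 3, 5, 6, 8, 10, 14, 16}


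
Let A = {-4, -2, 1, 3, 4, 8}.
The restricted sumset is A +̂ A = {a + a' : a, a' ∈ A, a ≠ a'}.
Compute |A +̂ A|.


Restricted sumset: A +̂ A = {a + a' : a ∈ A, a' ∈ A, a ≠ a'}.
Equivalently, take A + A and drop any sum 2a that is achievable ONLY as a + a for a ∈ A (i.e. sums representable only with equal summands).
Enumerate pairs (a, a') with a < a' (symmetric, so each unordered pair gives one sum; this covers all a ≠ a'):
  -4 + -2 = -6
  -4 + 1 = -3
  -4 + 3 = -1
  -4 + 4 = 0
  -4 + 8 = 4
  -2 + 1 = -1
  -2 + 3 = 1
  -2 + 4 = 2
  -2 + 8 = 6
  1 + 3 = 4
  1 + 4 = 5
  1 + 8 = 9
  3 + 4 = 7
  3 + 8 = 11
  4 + 8 = 12
Collected distinct sums: {-6, -3, -1, 0, 1, 2, 4, 5, 6, 7, 9, 11, 12}
|A +̂ A| = 13
(Reference bound: |A +̂ A| ≥ 2|A| - 3 for |A| ≥ 2, with |A| = 6 giving ≥ 9.)

|A +̂ A| = 13


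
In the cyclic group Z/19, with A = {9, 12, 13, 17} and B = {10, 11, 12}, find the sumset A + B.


Work in Z/19Z: reduce every sum a + b modulo 19.
Enumerate all 12 pairs:
a = 9: 9+10=0, 9+11=1, 9+12=2
a = 12: 12+10=3, 12+11=4, 12+12=5
a = 13: 13+10=4, 13+11=5, 13+12=6
a = 17: 17+10=8, 17+11=9, 17+12=10
Distinct residues collected: {0, 1, 2, 3, 4, 5, 6, 8, 9, 10}
|A + B| = 10 (out of 19 total residues).

A + B = {0, 1, 2, 3, 4, 5, 6, 8, 9, 10}


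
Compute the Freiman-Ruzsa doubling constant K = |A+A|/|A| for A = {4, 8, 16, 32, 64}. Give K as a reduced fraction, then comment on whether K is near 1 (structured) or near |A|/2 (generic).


|A| = 5.
Compute A + A by enumerating all 25 pairs.
A + A = {8, 12, 16, 20, 24, 32, 36, 40, 48, 64, 68, 72, 80, 96, 128}, so |A + A| = 15.
K = |A + A| / |A| = 15/5 = 3/1 ≈ 3.0000.
Reference: AP of size 5 gives K = 9/5 ≈ 1.8000; a fully generic set of size 5 gives K ≈ 3.0000.

|A| = 5, |A + A| = 15, K = 15/5 = 3/1.


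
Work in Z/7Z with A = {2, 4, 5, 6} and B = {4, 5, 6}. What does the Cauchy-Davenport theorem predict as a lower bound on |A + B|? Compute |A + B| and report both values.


Cauchy-Davenport: |A + B| ≥ min(p, |A| + |B| - 1) for A, B nonempty in Z/pZ.
|A| = 4, |B| = 3, p = 7.
CD lower bound = min(7, 4 + 3 - 1) = min(7, 6) = 6.
Compute A + B mod 7 directly:
a = 2: 2+4=6, 2+5=0, 2+6=1
a = 4: 4+4=1, 4+5=2, 4+6=3
a = 5: 5+4=2, 5+5=3, 5+6=4
a = 6: 6+4=3, 6+5=4, 6+6=5
A + B = {0, 1, 2, 3, 4, 5, 6}, so |A + B| = 7.
Verify: 7 ≥ 6? Yes ✓.

CD lower bound = 6, actual |A + B| = 7.


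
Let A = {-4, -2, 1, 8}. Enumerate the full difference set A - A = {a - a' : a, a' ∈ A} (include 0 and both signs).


A - A = {a - a' : a, a' ∈ A}.
Compute a - a' for each ordered pair (a, a'):
a = -4: -4--4=0, -4--2=-2, -4-1=-5, -4-8=-12
a = -2: -2--4=2, -2--2=0, -2-1=-3, -2-8=-10
a = 1: 1--4=5, 1--2=3, 1-1=0, 1-8=-7
a = 8: 8--4=12, 8--2=10, 8-1=7, 8-8=0
Collecting distinct values (and noting 0 appears from a-a):
A - A = {-12, -10, -7, -5, -3, -2, 0, 2, 3, 5, 7, 10, 12}
|A - A| = 13

A - A = {-12, -10, -7, -5, -3, -2, 0, 2, 3, 5, 7, 10, 12}


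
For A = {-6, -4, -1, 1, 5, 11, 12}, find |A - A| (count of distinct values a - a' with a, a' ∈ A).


A - A = {a - a' : a, a' ∈ A}; |A| = 7.
Bounds: 2|A|-1 ≤ |A - A| ≤ |A|² - |A| + 1, i.e. 13 ≤ |A - A| ≤ 43.
Note: 0 ∈ A - A always (from a - a). The set is symmetric: if d ∈ A - A then -d ∈ A - A.
Enumerate nonzero differences d = a - a' with a > a' (then include -d):
Positive differences: {1, 2, 3, 4, 5, 6, 7, 9, 10, 11, 12, 13, 15, 16, 17, 18}
Full difference set: {0} ∪ (positive diffs) ∪ (negative diffs).
|A - A| = 1 + 2·16 = 33 (matches direct enumeration: 33).

|A - A| = 33


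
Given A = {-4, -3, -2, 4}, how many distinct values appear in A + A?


A + A = {a + a' : a, a' ∈ A}; |A| = 4.
General bounds: 2|A| - 1 ≤ |A + A| ≤ |A|(|A|+1)/2, i.e. 7 ≤ |A + A| ≤ 10.
Lower bound 2|A|-1 is attained iff A is an arithmetic progression.
Enumerate sums a + a' for a ≤ a' (symmetric, so this suffices):
a = -4: -4+-4=-8, -4+-3=-7, -4+-2=-6, -4+4=0
a = -3: -3+-3=-6, -3+-2=-5, -3+4=1
a = -2: -2+-2=-4, -2+4=2
a = 4: 4+4=8
Distinct sums: {-8, -7, -6, -5, -4, 0, 1, 2, 8}
|A + A| = 9

|A + A| = 9


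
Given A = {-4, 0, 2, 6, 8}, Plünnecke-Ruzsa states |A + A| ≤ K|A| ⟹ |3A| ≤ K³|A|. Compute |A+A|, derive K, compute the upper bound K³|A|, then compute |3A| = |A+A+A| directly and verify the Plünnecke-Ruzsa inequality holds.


|A| = 5.
Step 1: Compute A + A by enumerating all 25 pairs.
A + A = {-8, -4, -2, 0, 2, 4, 6, 8, 10, 12, 14, 16}, so |A + A| = 12.
Step 2: Doubling constant K = |A + A|/|A| = 12/5 = 12/5 ≈ 2.4000.
Step 3: Plünnecke-Ruzsa gives |3A| ≤ K³·|A| = (2.4000)³ · 5 ≈ 69.1200.
Step 4: Compute 3A = A + A + A directly by enumerating all triples (a,b,c) ∈ A³; |3A| = 18.
Step 5: Check 18 ≤ 69.1200? Yes ✓.

K = 12/5, Plünnecke-Ruzsa bound K³|A| ≈ 69.1200, |3A| = 18, inequality holds.


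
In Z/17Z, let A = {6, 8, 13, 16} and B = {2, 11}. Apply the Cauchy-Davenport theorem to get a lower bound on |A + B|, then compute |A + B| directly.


Cauchy-Davenport: |A + B| ≥ min(p, |A| + |B| - 1) for A, B nonempty in Z/pZ.
|A| = 4, |B| = 2, p = 17.
CD lower bound = min(17, 4 + 2 - 1) = min(17, 5) = 5.
Compute A + B mod 17 directly:
a = 6: 6+2=8, 6+11=0
a = 8: 8+2=10, 8+11=2
a = 13: 13+2=15, 13+11=7
a = 16: 16+2=1, 16+11=10
A + B = {0, 1, 2, 7, 8, 10, 15}, so |A + B| = 7.
Verify: 7 ≥ 5? Yes ✓.

CD lower bound = 5, actual |A + B| = 7.


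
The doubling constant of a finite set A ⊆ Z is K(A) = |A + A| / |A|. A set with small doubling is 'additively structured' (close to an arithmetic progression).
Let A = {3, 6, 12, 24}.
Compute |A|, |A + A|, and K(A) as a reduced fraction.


|A| = 4.
Compute A + A by enumerating all 16 pairs.
A + A = {6, 9, 12, 15, 18, 24, 27, 30, 36, 48}, so |A + A| = 10.
K = |A + A| / |A| = 10/4 = 5/2 ≈ 2.5000.
Reference: AP of size 4 gives K = 7/4 ≈ 1.7500; a fully generic set of size 4 gives K ≈ 2.5000.

|A| = 4, |A + A| = 10, K = 10/4 = 5/2.


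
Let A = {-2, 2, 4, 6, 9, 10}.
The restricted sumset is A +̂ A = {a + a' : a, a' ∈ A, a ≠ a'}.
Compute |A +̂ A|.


Restricted sumset: A +̂ A = {a + a' : a ∈ A, a' ∈ A, a ≠ a'}.
Equivalently, take A + A and drop any sum 2a that is achievable ONLY as a + a for a ∈ A (i.e. sums representable only with equal summands).
Enumerate pairs (a, a') with a < a' (symmetric, so each unordered pair gives one sum; this covers all a ≠ a'):
  -2 + 2 = 0
  -2 + 4 = 2
  -2 + 6 = 4
  -2 + 9 = 7
  -2 + 10 = 8
  2 + 4 = 6
  2 + 6 = 8
  2 + 9 = 11
  2 + 10 = 12
  4 + 6 = 10
  4 + 9 = 13
  4 + 10 = 14
  6 + 9 = 15
  6 + 10 = 16
  9 + 10 = 19
Collected distinct sums: {0, 2, 4, 6, 7, 8, 10, 11, 12, 13, 14, 15, 16, 19}
|A +̂ A| = 14
(Reference bound: |A +̂ A| ≥ 2|A| - 3 for |A| ≥ 2, with |A| = 6 giving ≥ 9.)

|A +̂ A| = 14


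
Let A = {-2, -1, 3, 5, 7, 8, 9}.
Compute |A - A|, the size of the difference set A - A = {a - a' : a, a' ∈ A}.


A - A = {a - a' : a, a' ∈ A}; |A| = 7.
Bounds: 2|A|-1 ≤ |A - A| ≤ |A|² - |A| + 1, i.e. 13 ≤ |A - A| ≤ 43.
Note: 0 ∈ A - A always (from a - a). The set is symmetric: if d ∈ A - A then -d ∈ A - A.
Enumerate nonzero differences d = a - a' with a > a' (then include -d):
Positive differences: {1, 2, 3, 4, 5, 6, 7, 8, 9, 10, 11}
Full difference set: {0} ∪ (positive diffs) ∪ (negative diffs).
|A - A| = 1 + 2·11 = 23 (matches direct enumeration: 23).

|A - A| = 23


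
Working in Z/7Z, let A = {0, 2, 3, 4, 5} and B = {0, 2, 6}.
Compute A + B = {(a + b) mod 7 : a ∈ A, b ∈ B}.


Work in Z/7Z: reduce every sum a + b modulo 7.
Enumerate all 15 pairs:
a = 0: 0+0=0, 0+2=2, 0+6=6
a = 2: 2+0=2, 2+2=4, 2+6=1
a = 3: 3+0=3, 3+2=5, 3+6=2
a = 4: 4+0=4, 4+2=6, 4+6=3
a = 5: 5+0=5, 5+2=0, 5+6=4
Distinct residues collected: {0, 1, 2, 3, 4, 5, 6}
|A + B| = 7 (out of 7 total residues).

A + B = {0, 1, 2, 3, 4, 5, 6}


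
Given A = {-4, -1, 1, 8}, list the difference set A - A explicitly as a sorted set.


A - A = {a - a' : a, a' ∈ A}.
Compute a - a' for each ordered pair (a, a'):
a = -4: -4--4=0, -4--1=-3, -4-1=-5, -4-8=-12
a = -1: -1--4=3, -1--1=0, -1-1=-2, -1-8=-9
a = 1: 1--4=5, 1--1=2, 1-1=0, 1-8=-7
a = 8: 8--4=12, 8--1=9, 8-1=7, 8-8=0
Collecting distinct values (and noting 0 appears from a-a):
A - A = {-12, -9, -7, -5, -3, -2, 0, 2, 3, 5, 7, 9, 12}
|A - A| = 13

A - A = {-12, -9, -7, -5, -3, -2, 0, 2, 3, 5, 7, 9, 12}


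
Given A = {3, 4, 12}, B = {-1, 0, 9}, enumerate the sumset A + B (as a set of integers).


A + B = {a + b : a ∈ A, b ∈ B}.
Enumerate all |A|·|B| = 3·3 = 9 pairs (a, b) and collect distinct sums.
a = 3: 3+-1=2, 3+0=3, 3+9=12
a = 4: 4+-1=3, 4+0=4, 4+9=13
a = 12: 12+-1=11, 12+0=12, 12+9=21
Collecting distinct sums: A + B = {2, 3, 4, 11, 12, 13, 21}
|A + B| = 7

A + B = {2, 3, 4, 11, 12, 13, 21}


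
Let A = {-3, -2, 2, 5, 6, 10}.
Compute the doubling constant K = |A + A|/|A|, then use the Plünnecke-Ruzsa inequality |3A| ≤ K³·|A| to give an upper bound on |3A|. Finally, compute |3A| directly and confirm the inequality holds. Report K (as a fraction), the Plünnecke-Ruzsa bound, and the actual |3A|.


|A| = 6.
Step 1: Compute A + A by enumerating all 36 pairs.
A + A = {-6, -5, -4, -1, 0, 2, 3, 4, 7, 8, 10, 11, 12, 15, 16, 20}, so |A + A| = 16.
Step 2: Doubling constant K = |A + A|/|A| = 16/6 = 16/6 ≈ 2.6667.
Step 3: Plünnecke-Ruzsa gives |3A| ≤ K³·|A| = (2.6667)³ · 6 ≈ 113.7778.
Step 4: Compute 3A = A + A + A directly by enumerating all triples (a,b,c) ∈ A³; |3A| = 31.
Step 5: Check 31 ≤ 113.7778? Yes ✓.

K = 16/6, Plünnecke-Ruzsa bound K³|A| ≈ 113.7778, |3A| = 31, inequality holds.


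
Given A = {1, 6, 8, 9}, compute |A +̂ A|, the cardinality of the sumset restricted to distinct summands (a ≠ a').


Restricted sumset: A +̂ A = {a + a' : a ∈ A, a' ∈ A, a ≠ a'}.
Equivalently, take A + A and drop any sum 2a that is achievable ONLY as a + a for a ∈ A (i.e. sums representable only with equal summands).
Enumerate pairs (a, a') with a < a' (symmetric, so each unordered pair gives one sum; this covers all a ≠ a'):
  1 + 6 = 7
  1 + 8 = 9
  1 + 9 = 10
  6 + 8 = 14
  6 + 9 = 15
  8 + 9 = 17
Collected distinct sums: {7, 9, 10, 14, 15, 17}
|A +̂ A| = 6
(Reference bound: |A +̂ A| ≥ 2|A| - 3 for |A| ≥ 2, with |A| = 4 giving ≥ 5.)

|A +̂ A| = 6


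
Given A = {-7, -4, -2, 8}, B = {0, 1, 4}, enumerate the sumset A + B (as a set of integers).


A + B = {a + b : a ∈ A, b ∈ B}.
Enumerate all |A|·|B| = 4·3 = 12 pairs (a, b) and collect distinct sums.
a = -7: -7+0=-7, -7+1=-6, -7+4=-3
a = -4: -4+0=-4, -4+1=-3, -4+4=0
a = -2: -2+0=-2, -2+1=-1, -2+4=2
a = 8: 8+0=8, 8+1=9, 8+4=12
Collecting distinct sums: A + B = {-7, -6, -4, -3, -2, -1, 0, 2, 8, 9, 12}
|A + B| = 11

A + B = {-7, -6, -4, -3, -2, -1, 0, 2, 8, 9, 12}


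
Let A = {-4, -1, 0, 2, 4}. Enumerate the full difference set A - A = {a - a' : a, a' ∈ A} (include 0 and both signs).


A - A = {a - a' : a, a' ∈ A}.
Compute a - a' for each ordered pair (a, a'):
a = -4: -4--4=0, -4--1=-3, -4-0=-4, -4-2=-6, -4-4=-8
a = -1: -1--4=3, -1--1=0, -1-0=-1, -1-2=-3, -1-4=-5
a = 0: 0--4=4, 0--1=1, 0-0=0, 0-2=-2, 0-4=-4
a = 2: 2--4=6, 2--1=3, 2-0=2, 2-2=0, 2-4=-2
a = 4: 4--4=8, 4--1=5, 4-0=4, 4-2=2, 4-4=0
Collecting distinct values (and noting 0 appears from a-a):
A - A = {-8, -6, -5, -4, -3, -2, -1, 0, 1, 2, 3, 4, 5, 6, 8}
|A - A| = 15

A - A = {-8, -6, -5, -4, -3, -2, -1, 0, 1, 2, 3, 4, 5, 6, 8}


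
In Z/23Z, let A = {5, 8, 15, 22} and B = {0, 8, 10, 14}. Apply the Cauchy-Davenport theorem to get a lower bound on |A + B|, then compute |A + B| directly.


Cauchy-Davenport: |A + B| ≥ min(p, |A| + |B| - 1) for A, B nonempty in Z/pZ.
|A| = 4, |B| = 4, p = 23.
CD lower bound = min(23, 4 + 4 - 1) = min(23, 7) = 7.
Compute A + B mod 23 directly:
a = 5: 5+0=5, 5+8=13, 5+10=15, 5+14=19
a = 8: 8+0=8, 8+8=16, 8+10=18, 8+14=22
a = 15: 15+0=15, 15+8=0, 15+10=2, 15+14=6
a = 22: 22+0=22, 22+8=7, 22+10=9, 22+14=13
A + B = {0, 2, 5, 6, 7, 8, 9, 13, 15, 16, 18, 19, 22}, so |A + B| = 13.
Verify: 13 ≥ 7? Yes ✓.

CD lower bound = 7, actual |A + B| = 13.


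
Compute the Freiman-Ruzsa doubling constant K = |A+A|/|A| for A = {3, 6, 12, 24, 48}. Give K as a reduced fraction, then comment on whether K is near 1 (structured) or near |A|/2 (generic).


|A| = 5.
Compute A + A by enumerating all 25 pairs.
A + A = {6, 9, 12, 15, 18, 24, 27, 30, 36, 48, 51, 54, 60, 72, 96}, so |A + A| = 15.
K = |A + A| / |A| = 15/5 = 3/1 ≈ 3.0000.
Reference: AP of size 5 gives K = 9/5 ≈ 1.8000; a fully generic set of size 5 gives K ≈ 3.0000.

|A| = 5, |A + A| = 15, K = 15/5 = 3/1.


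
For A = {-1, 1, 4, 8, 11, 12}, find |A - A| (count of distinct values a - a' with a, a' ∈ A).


A - A = {a - a' : a, a' ∈ A}; |A| = 6.
Bounds: 2|A|-1 ≤ |A - A| ≤ |A|² - |A| + 1, i.e. 11 ≤ |A - A| ≤ 31.
Note: 0 ∈ A - A always (from a - a). The set is symmetric: if d ∈ A - A then -d ∈ A - A.
Enumerate nonzero differences d = a - a' with a > a' (then include -d):
Positive differences: {1, 2, 3, 4, 5, 7, 8, 9, 10, 11, 12, 13}
Full difference set: {0} ∪ (positive diffs) ∪ (negative diffs).
|A - A| = 1 + 2·12 = 25 (matches direct enumeration: 25).

|A - A| = 25


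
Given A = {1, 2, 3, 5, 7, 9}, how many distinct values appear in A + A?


A + A = {a + a' : a, a' ∈ A}; |A| = 6.
General bounds: 2|A| - 1 ≤ |A + A| ≤ |A|(|A|+1)/2, i.e. 11 ≤ |A + A| ≤ 21.
Lower bound 2|A|-1 is attained iff A is an arithmetic progression.
Enumerate sums a + a' for a ≤ a' (symmetric, so this suffices):
a = 1: 1+1=2, 1+2=3, 1+3=4, 1+5=6, 1+7=8, 1+9=10
a = 2: 2+2=4, 2+3=5, 2+5=7, 2+7=9, 2+9=11
a = 3: 3+3=6, 3+5=8, 3+7=10, 3+9=12
a = 5: 5+5=10, 5+7=12, 5+9=14
a = 7: 7+7=14, 7+9=16
a = 9: 9+9=18
Distinct sums: {2, 3, 4, 5, 6, 7, 8, 9, 10, 11, 12, 14, 16, 18}
|A + A| = 14

|A + A| = 14


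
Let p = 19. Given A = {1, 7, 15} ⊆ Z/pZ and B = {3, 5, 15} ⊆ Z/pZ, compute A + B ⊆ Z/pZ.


Work in Z/19Z: reduce every sum a + b modulo 19.
Enumerate all 9 pairs:
a = 1: 1+3=4, 1+5=6, 1+15=16
a = 7: 7+3=10, 7+5=12, 7+15=3
a = 15: 15+3=18, 15+5=1, 15+15=11
Distinct residues collected: {1, 3, 4, 6, 10, 11, 12, 16, 18}
|A + B| = 9 (out of 19 total residues).

A + B = {1, 3, 4, 6, 10, 11, 12, 16, 18}


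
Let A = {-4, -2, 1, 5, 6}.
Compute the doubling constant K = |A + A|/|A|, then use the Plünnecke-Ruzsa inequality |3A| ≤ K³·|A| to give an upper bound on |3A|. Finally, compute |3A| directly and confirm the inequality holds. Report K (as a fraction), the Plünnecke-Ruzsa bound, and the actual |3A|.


|A| = 5.
Step 1: Compute A + A by enumerating all 25 pairs.
A + A = {-8, -6, -4, -3, -1, 1, 2, 3, 4, 6, 7, 10, 11, 12}, so |A + A| = 14.
Step 2: Doubling constant K = |A + A|/|A| = 14/5 = 14/5 ≈ 2.8000.
Step 3: Plünnecke-Ruzsa gives |3A| ≤ K³·|A| = (2.8000)³ · 5 ≈ 109.7600.
Step 4: Compute 3A = A + A + A directly by enumerating all triples (a,b,c) ∈ A³; |3A| = 27.
Step 5: Check 27 ≤ 109.7600? Yes ✓.

K = 14/5, Plünnecke-Ruzsa bound K³|A| ≈ 109.7600, |3A| = 27, inequality holds.


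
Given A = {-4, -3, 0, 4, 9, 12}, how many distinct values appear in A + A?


A + A = {a + a' : a, a' ∈ A}; |A| = 6.
General bounds: 2|A| - 1 ≤ |A + A| ≤ |A|(|A|+1)/2, i.e. 11 ≤ |A + A| ≤ 21.
Lower bound 2|A|-1 is attained iff A is an arithmetic progression.
Enumerate sums a + a' for a ≤ a' (symmetric, so this suffices):
a = -4: -4+-4=-8, -4+-3=-7, -4+0=-4, -4+4=0, -4+9=5, -4+12=8
a = -3: -3+-3=-6, -3+0=-3, -3+4=1, -3+9=6, -3+12=9
a = 0: 0+0=0, 0+4=4, 0+9=9, 0+12=12
a = 4: 4+4=8, 4+9=13, 4+12=16
a = 9: 9+9=18, 9+12=21
a = 12: 12+12=24
Distinct sums: {-8, -7, -6, -4, -3, 0, 1, 4, 5, 6, 8, 9, 12, 13, 16, 18, 21, 24}
|A + A| = 18

|A + A| = 18


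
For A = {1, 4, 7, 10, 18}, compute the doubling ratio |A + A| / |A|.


|A| = 5.
Compute A + A by enumerating all 25 pairs.
A + A = {2, 5, 8, 11, 14, 17, 19, 20, 22, 25, 28, 36}, so |A + A| = 12.
K = |A + A| / |A| = 12/5 (already in lowest terms) ≈ 2.4000.
Reference: AP of size 5 gives K = 9/5 ≈ 1.8000; a fully generic set of size 5 gives K ≈ 3.0000.

|A| = 5, |A + A| = 12, K = 12/5.


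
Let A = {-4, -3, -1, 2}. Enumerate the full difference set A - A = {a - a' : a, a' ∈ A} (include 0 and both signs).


A - A = {a - a' : a, a' ∈ A}.
Compute a - a' for each ordered pair (a, a'):
a = -4: -4--4=0, -4--3=-1, -4--1=-3, -4-2=-6
a = -3: -3--4=1, -3--3=0, -3--1=-2, -3-2=-5
a = -1: -1--4=3, -1--3=2, -1--1=0, -1-2=-3
a = 2: 2--4=6, 2--3=5, 2--1=3, 2-2=0
Collecting distinct values (and noting 0 appears from a-a):
A - A = {-6, -5, -3, -2, -1, 0, 1, 2, 3, 5, 6}
|A - A| = 11

A - A = {-6, -5, -3, -2, -1, 0, 1, 2, 3, 5, 6}


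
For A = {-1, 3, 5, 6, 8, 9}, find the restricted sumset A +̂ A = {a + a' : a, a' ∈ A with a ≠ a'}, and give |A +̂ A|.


Restricted sumset: A +̂ A = {a + a' : a ∈ A, a' ∈ A, a ≠ a'}.
Equivalently, take A + A and drop any sum 2a that is achievable ONLY as a + a for a ∈ A (i.e. sums representable only with equal summands).
Enumerate pairs (a, a') with a < a' (symmetric, so each unordered pair gives one sum; this covers all a ≠ a'):
  -1 + 3 = 2
  -1 + 5 = 4
  -1 + 6 = 5
  -1 + 8 = 7
  -1 + 9 = 8
  3 + 5 = 8
  3 + 6 = 9
  3 + 8 = 11
  3 + 9 = 12
  5 + 6 = 11
  5 + 8 = 13
  5 + 9 = 14
  6 + 8 = 14
  6 + 9 = 15
  8 + 9 = 17
Collected distinct sums: {2, 4, 5, 7, 8, 9, 11, 12, 13, 14, 15, 17}
|A +̂ A| = 12
(Reference bound: |A +̂ A| ≥ 2|A| - 3 for |A| ≥ 2, with |A| = 6 giving ≥ 9.)

|A +̂ A| = 12


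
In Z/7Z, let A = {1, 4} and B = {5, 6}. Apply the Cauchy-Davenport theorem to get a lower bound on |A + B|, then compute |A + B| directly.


Cauchy-Davenport: |A + B| ≥ min(p, |A| + |B| - 1) for A, B nonempty in Z/pZ.
|A| = 2, |B| = 2, p = 7.
CD lower bound = min(7, 2 + 2 - 1) = min(7, 3) = 3.
Compute A + B mod 7 directly:
a = 1: 1+5=6, 1+6=0
a = 4: 4+5=2, 4+6=3
A + B = {0, 2, 3, 6}, so |A + B| = 4.
Verify: 4 ≥ 3? Yes ✓.

CD lower bound = 3, actual |A + B| = 4.
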